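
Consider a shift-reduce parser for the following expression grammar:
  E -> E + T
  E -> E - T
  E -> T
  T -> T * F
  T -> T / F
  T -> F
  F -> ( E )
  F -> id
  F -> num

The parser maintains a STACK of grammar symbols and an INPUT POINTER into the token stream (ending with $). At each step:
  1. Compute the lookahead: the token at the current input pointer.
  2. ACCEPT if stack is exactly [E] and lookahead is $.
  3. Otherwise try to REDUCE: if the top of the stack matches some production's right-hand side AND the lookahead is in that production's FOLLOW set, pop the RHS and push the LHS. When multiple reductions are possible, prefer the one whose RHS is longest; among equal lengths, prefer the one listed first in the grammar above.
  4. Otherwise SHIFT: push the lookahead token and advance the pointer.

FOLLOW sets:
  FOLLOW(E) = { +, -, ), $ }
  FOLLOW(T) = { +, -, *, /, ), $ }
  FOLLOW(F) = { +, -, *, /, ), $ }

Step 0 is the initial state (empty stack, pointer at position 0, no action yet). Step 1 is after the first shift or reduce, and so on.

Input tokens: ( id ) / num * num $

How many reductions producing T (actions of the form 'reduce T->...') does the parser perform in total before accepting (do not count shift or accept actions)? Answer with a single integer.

Step 1: shift (. Stack=[(] ptr=1 lookahead=id remaining=[id ) / num * num $]
Step 2: shift id. Stack=[( id] ptr=2 lookahead=) remaining=[) / num * num $]
Step 3: reduce F->id. Stack=[( F] ptr=2 lookahead=) remaining=[) / num * num $]
Step 4: reduce T->F. Stack=[( T] ptr=2 lookahead=) remaining=[) / num * num $]
Step 5: reduce E->T. Stack=[( E] ptr=2 lookahead=) remaining=[) / num * num $]
Step 6: shift ). Stack=[( E )] ptr=3 lookahead=/ remaining=[/ num * num $]
Step 7: reduce F->( E ). Stack=[F] ptr=3 lookahead=/ remaining=[/ num * num $]
Step 8: reduce T->F. Stack=[T] ptr=3 lookahead=/ remaining=[/ num * num $]
Step 9: shift /. Stack=[T /] ptr=4 lookahead=num remaining=[num * num $]
Step 10: shift num. Stack=[T / num] ptr=5 lookahead=* remaining=[* num $]
Step 11: reduce F->num. Stack=[T / F] ptr=5 lookahead=* remaining=[* num $]
Step 12: reduce T->T / F. Stack=[T] ptr=5 lookahead=* remaining=[* num $]
Step 13: shift *. Stack=[T *] ptr=6 lookahead=num remaining=[num $]
Step 14: shift num. Stack=[T * num] ptr=7 lookahead=$ remaining=[$]
Step 15: reduce F->num. Stack=[T * F] ptr=7 lookahead=$ remaining=[$]
Step 16: reduce T->T * F. Stack=[T] ptr=7 lookahead=$ remaining=[$]
Step 17: reduce E->T. Stack=[E] ptr=7 lookahead=$ remaining=[$]
Step 18: accept. Stack=[E] ptr=7 lookahead=$ remaining=[$]

Answer: 4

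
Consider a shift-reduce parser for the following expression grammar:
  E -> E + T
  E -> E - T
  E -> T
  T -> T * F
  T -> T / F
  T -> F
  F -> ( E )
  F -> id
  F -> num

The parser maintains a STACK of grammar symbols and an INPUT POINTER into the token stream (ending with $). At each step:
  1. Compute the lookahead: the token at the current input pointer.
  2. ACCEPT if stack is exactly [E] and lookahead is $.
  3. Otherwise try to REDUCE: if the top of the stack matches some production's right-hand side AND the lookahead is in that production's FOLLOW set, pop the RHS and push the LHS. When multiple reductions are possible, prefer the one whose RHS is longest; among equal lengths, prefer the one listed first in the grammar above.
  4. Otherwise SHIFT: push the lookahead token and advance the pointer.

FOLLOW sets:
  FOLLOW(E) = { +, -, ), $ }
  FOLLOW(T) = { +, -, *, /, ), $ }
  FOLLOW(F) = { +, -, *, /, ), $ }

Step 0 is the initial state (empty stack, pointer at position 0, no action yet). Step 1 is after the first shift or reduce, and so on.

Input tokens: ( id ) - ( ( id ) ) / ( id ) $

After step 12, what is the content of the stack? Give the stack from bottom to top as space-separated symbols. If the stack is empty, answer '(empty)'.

Answer: E - ( (

Derivation:
Step 1: shift (. Stack=[(] ptr=1 lookahead=id remaining=[id ) - ( ( id ) ) / ( id ) $]
Step 2: shift id. Stack=[( id] ptr=2 lookahead=) remaining=[) - ( ( id ) ) / ( id ) $]
Step 3: reduce F->id. Stack=[( F] ptr=2 lookahead=) remaining=[) - ( ( id ) ) / ( id ) $]
Step 4: reduce T->F. Stack=[( T] ptr=2 lookahead=) remaining=[) - ( ( id ) ) / ( id ) $]
Step 5: reduce E->T. Stack=[( E] ptr=2 lookahead=) remaining=[) - ( ( id ) ) / ( id ) $]
Step 6: shift ). Stack=[( E )] ptr=3 lookahead=- remaining=[- ( ( id ) ) / ( id ) $]
Step 7: reduce F->( E ). Stack=[F] ptr=3 lookahead=- remaining=[- ( ( id ) ) / ( id ) $]
Step 8: reduce T->F. Stack=[T] ptr=3 lookahead=- remaining=[- ( ( id ) ) / ( id ) $]
Step 9: reduce E->T. Stack=[E] ptr=3 lookahead=- remaining=[- ( ( id ) ) / ( id ) $]
Step 10: shift -. Stack=[E -] ptr=4 lookahead=( remaining=[( ( id ) ) / ( id ) $]
Step 11: shift (. Stack=[E - (] ptr=5 lookahead=( remaining=[( id ) ) / ( id ) $]
Step 12: shift (. Stack=[E - ( (] ptr=6 lookahead=id remaining=[id ) ) / ( id ) $]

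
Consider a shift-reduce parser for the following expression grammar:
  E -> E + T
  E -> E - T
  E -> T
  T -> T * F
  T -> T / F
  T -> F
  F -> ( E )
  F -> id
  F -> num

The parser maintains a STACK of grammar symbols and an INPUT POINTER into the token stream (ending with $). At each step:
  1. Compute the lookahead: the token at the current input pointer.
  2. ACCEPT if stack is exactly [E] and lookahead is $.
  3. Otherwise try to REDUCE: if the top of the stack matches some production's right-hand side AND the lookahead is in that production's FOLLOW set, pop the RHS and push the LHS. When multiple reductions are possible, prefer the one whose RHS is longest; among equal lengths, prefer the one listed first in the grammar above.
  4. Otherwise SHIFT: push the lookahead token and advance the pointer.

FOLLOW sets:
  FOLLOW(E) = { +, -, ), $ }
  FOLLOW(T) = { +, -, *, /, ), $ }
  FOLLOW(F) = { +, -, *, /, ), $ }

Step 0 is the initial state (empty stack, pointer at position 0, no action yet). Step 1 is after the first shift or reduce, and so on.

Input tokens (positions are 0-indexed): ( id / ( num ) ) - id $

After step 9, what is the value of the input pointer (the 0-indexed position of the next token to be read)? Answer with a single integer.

Step 1: shift (. Stack=[(] ptr=1 lookahead=id remaining=[id / ( num ) ) - id $]
Step 2: shift id. Stack=[( id] ptr=2 lookahead=/ remaining=[/ ( num ) ) - id $]
Step 3: reduce F->id. Stack=[( F] ptr=2 lookahead=/ remaining=[/ ( num ) ) - id $]
Step 4: reduce T->F. Stack=[( T] ptr=2 lookahead=/ remaining=[/ ( num ) ) - id $]
Step 5: shift /. Stack=[( T /] ptr=3 lookahead=( remaining=[( num ) ) - id $]
Step 6: shift (. Stack=[( T / (] ptr=4 lookahead=num remaining=[num ) ) - id $]
Step 7: shift num. Stack=[( T / ( num] ptr=5 lookahead=) remaining=[) ) - id $]
Step 8: reduce F->num. Stack=[( T / ( F] ptr=5 lookahead=) remaining=[) ) - id $]
Step 9: reduce T->F. Stack=[( T / ( T] ptr=5 lookahead=) remaining=[) ) - id $]

Answer: 5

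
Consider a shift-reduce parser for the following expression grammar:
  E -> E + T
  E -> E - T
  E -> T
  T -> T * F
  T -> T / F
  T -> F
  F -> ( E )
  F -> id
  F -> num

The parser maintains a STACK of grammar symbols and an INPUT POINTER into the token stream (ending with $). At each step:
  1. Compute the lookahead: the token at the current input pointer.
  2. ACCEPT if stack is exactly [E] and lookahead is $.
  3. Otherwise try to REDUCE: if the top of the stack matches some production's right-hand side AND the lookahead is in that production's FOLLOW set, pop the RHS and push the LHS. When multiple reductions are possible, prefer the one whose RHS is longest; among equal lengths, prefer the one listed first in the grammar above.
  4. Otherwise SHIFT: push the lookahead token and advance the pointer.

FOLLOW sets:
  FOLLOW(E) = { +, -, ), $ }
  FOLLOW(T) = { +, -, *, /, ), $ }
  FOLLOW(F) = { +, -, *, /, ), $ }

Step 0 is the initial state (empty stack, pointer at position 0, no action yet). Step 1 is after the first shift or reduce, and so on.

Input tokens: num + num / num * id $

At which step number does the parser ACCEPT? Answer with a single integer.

Answer: 18

Derivation:
Step 1: shift num. Stack=[num] ptr=1 lookahead=+ remaining=[+ num / num * id $]
Step 2: reduce F->num. Stack=[F] ptr=1 lookahead=+ remaining=[+ num / num * id $]
Step 3: reduce T->F. Stack=[T] ptr=1 lookahead=+ remaining=[+ num / num * id $]
Step 4: reduce E->T. Stack=[E] ptr=1 lookahead=+ remaining=[+ num / num * id $]
Step 5: shift +. Stack=[E +] ptr=2 lookahead=num remaining=[num / num * id $]
Step 6: shift num. Stack=[E + num] ptr=3 lookahead=/ remaining=[/ num * id $]
Step 7: reduce F->num. Stack=[E + F] ptr=3 lookahead=/ remaining=[/ num * id $]
Step 8: reduce T->F. Stack=[E + T] ptr=3 lookahead=/ remaining=[/ num * id $]
Step 9: shift /. Stack=[E + T /] ptr=4 lookahead=num remaining=[num * id $]
Step 10: shift num. Stack=[E + T / num] ptr=5 lookahead=* remaining=[* id $]
Step 11: reduce F->num. Stack=[E + T / F] ptr=5 lookahead=* remaining=[* id $]
Step 12: reduce T->T / F. Stack=[E + T] ptr=5 lookahead=* remaining=[* id $]
Step 13: shift *. Stack=[E + T *] ptr=6 lookahead=id remaining=[id $]
Step 14: shift id. Stack=[E + T * id] ptr=7 lookahead=$ remaining=[$]
Step 15: reduce F->id. Stack=[E + T * F] ptr=7 lookahead=$ remaining=[$]
Step 16: reduce T->T * F. Stack=[E + T] ptr=7 lookahead=$ remaining=[$]
Step 17: reduce E->E + T. Stack=[E] ptr=7 lookahead=$ remaining=[$]
Step 18: accept. Stack=[E] ptr=7 lookahead=$ remaining=[$]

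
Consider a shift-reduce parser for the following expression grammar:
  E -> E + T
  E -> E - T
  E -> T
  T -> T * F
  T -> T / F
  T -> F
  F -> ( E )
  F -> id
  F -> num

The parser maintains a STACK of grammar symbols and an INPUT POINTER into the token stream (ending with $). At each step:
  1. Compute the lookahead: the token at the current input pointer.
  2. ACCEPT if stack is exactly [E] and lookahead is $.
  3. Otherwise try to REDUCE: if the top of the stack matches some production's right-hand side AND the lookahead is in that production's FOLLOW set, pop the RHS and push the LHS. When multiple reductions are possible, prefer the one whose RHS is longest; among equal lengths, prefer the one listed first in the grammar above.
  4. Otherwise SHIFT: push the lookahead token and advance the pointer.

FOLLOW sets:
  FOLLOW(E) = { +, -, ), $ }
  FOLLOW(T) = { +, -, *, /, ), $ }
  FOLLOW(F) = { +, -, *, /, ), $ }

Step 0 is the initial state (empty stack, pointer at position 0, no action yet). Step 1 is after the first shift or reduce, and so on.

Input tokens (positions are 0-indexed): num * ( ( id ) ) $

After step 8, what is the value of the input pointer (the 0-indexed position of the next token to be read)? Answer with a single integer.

Step 1: shift num. Stack=[num] ptr=1 lookahead=* remaining=[* ( ( id ) ) $]
Step 2: reduce F->num. Stack=[F] ptr=1 lookahead=* remaining=[* ( ( id ) ) $]
Step 3: reduce T->F. Stack=[T] ptr=1 lookahead=* remaining=[* ( ( id ) ) $]
Step 4: shift *. Stack=[T *] ptr=2 lookahead=( remaining=[( ( id ) ) $]
Step 5: shift (. Stack=[T * (] ptr=3 lookahead=( remaining=[( id ) ) $]
Step 6: shift (. Stack=[T * ( (] ptr=4 lookahead=id remaining=[id ) ) $]
Step 7: shift id. Stack=[T * ( ( id] ptr=5 lookahead=) remaining=[) ) $]
Step 8: reduce F->id. Stack=[T * ( ( F] ptr=5 lookahead=) remaining=[) ) $]

Answer: 5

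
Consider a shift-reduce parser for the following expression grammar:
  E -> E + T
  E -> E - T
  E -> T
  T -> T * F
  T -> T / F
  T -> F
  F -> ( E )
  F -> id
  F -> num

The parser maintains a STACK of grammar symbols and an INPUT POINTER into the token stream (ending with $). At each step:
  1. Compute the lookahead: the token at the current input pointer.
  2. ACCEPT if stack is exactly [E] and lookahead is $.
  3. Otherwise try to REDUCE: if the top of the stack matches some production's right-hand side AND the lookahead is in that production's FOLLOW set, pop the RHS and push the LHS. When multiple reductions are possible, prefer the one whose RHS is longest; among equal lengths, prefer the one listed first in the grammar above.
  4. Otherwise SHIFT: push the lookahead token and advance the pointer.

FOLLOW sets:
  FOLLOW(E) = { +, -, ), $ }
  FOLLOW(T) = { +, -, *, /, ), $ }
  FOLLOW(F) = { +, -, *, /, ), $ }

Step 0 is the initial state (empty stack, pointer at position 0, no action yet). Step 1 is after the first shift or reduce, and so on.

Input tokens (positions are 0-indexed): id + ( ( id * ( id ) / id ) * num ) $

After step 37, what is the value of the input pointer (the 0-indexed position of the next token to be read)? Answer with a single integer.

Step 1: shift id. Stack=[id] ptr=1 lookahead=+ remaining=[+ ( ( id * ( id ) / id ) * num ) $]
Step 2: reduce F->id. Stack=[F] ptr=1 lookahead=+ remaining=[+ ( ( id * ( id ) / id ) * num ) $]
Step 3: reduce T->F. Stack=[T] ptr=1 lookahead=+ remaining=[+ ( ( id * ( id ) / id ) * num ) $]
Step 4: reduce E->T. Stack=[E] ptr=1 lookahead=+ remaining=[+ ( ( id * ( id ) / id ) * num ) $]
Step 5: shift +. Stack=[E +] ptr=2 lookahead=( remaining=[( ( id * ( id ) / id ) * num ) $]
Step 6: shift (. Stack=[E + (] ptr=3 lookahead=( remaining=[( id * ( id ) / id ) * num ) $]
Step 7: shift (. Stack=[E + ( (] ptr=4 lookahead=id remaining=[id * ( id ) / id ) * num ) $]
Step 8: shift id. Stack=[E + ( ( id] ptr=5 lookahead=* remaining=[* ( id ) / id ) * num ) $]
Step 9: reduce F->id. Stack=[E + ( ( F] ptr=5 lookahead=* remaining=[* ( id ) / id ) * num ) $]
Step 10: reduce T->F. Stack=[E + ( ( T] ptr=5 lookahead=* remaining=[* ( id ) / id ) * num ) $]
Step 11: shift *. Stack=[E + ( ( T *] ptr=6 lookahead=( remaining=[( id ) / id ) * num ) $]
Step 12: shift (. Stack=[E + ( ( T * (] ptr=7 lookahead=id remaining=[id ) / id ) * num ) $]
Step 13: shift id. Stack=[E + ( ( T * ( id] ptr=8 lookahead=) remaining=[) / id ) * num ) $]
Step 14: reduce F->id. Stack=[E + ( ( T * ( F] ptr=8 lookahead=) remaining=[) / id ) * num ) $]
Step 15: reduce T->F. Stack=[E + ( ( T * ( T] ptr=8 lookahead=) remaining=[) / id ) * num ) $]
Step 16: reduce E->T. Stack=[E + ( ( T * ( E] ptr=8 lookahead=) remaining=[) / id ) * num ) $]
Step 17: shift ). Stack=[E + ( ( T * ( E )] ptr=9 lookahead=/ remaining=[/ id ) * num ) $]
Step 18: reduce F->( E ). Stack=[E + ( ( T * F] ptr=9 lookahead=/ remaining=[/ id ) * num ) $]
Step 19: reduce T->T * F. Stack=[E + ( ( T] ptr=9 lookahead=/ remaining=[/ id ) * num ) $]
Step 20: shift /. Stack=[E + ( ( T /] ptr=10 lookahead=id remaining=[id ) * num ) $]
Step 21: shift id. Stack=[E + ( ( T / id] ptr=11 lookahead=) remaining=[) * num ) $]
Step 22: reduce F->id. Stack=[E + ( ( T / F] ptr=11 lookahead=) remaining=[) * num ) $]
Step 23: reduce T->T / F. Stack=[E + ( ( T] ptr=11 lookahead=) remaining=[) * num ) $]
Step 24: reduce E->T. Stack=[E + ( ( E] ptr=11 lookahead=) remaining=[) * num ) $]
Step 25: shift ). Stack=[E + ( ( E )] ptr=12 lookahead=* remaining=[* num ) $]
Step 26: reduce F->( E ). Stack=[E + ( F] ptr=12 lookahead=* remaining=[* num ) $]
Step 27: reduce T->F. Stack=[E + ( T] ptr=12 lookahead=* remaining=[* num ) $]
Step 28: shift *. Stack=[E + ( T *] ptr=13 lookahead=num remaining=[num ) $]
Step 29: shift num. Stack=[E + ( T * num] ptr=14 lookahead=) remaining=[) $]
Step 30: reduce F->num. Stack=[E + ( T * F] ptr=14 lookahead=) remaining=[) $]
Step 31: reduce T->T * F. Stack=[E + ( T] ptr=14 lookahead=) remaining=[) $]
Step 32: reduce E->T. Stack=[E + ( E] ptr=14 lookahead=) remaining=[) $]
Step 33: shift ). Stack=[E + ( E )] ptr=15 lookahead=$ remaining=[$]
Step 34: reduce F->( E ). Stack=[E + F] ptr=15 lookahead=$ remaining=[$]
Step 35: reduce T->F. Stack=[E + T] ptr=15 lookahead=$ remaining=[$]
Step 36: reduce E->E + T. Stack=[E] ptr=15 lookahead=$ remaining=[$]
Step 37: accept. Stack=[E] ptr=15 lookahead=$ remaining=[$]

Answer: 15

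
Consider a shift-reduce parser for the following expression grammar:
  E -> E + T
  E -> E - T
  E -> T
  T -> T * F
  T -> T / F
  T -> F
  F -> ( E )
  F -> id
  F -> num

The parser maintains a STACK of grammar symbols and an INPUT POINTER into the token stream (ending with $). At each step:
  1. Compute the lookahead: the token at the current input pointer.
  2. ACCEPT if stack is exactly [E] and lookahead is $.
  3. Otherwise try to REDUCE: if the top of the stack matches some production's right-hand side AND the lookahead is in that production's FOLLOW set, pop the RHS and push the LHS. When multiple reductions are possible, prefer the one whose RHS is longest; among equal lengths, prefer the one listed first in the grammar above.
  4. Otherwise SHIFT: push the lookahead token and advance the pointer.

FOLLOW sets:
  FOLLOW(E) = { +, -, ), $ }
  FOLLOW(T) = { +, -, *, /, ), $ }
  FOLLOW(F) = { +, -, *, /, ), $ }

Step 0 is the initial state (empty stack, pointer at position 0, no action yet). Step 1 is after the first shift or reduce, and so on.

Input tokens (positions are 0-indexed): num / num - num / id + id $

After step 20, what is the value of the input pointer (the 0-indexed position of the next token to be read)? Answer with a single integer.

Step 1: shift num. Stack=[num] ptr=1 lookahead=/ remaining=[/ num - num / id + id $]
Step 2: reduce F->num. Stack=[F] ptr=1 lookahead=/ remaining=[/ num - num / id + id $]
Step 3: reduce T->F. Stack=[T] ptr=1 lookahead=/ remaining=[/ num - num / id + id $]
Step 4: shift /. Stack=[T /] ptr=2 lookahead=num remaining=[num - num / id + id $]
Step 5: shift num. Stack=[T / num] ptr=3 lookahead=- remaining=[- num / id + id $]
Step 6: reduce F->num. Stack=[T / F] ptr=3 lookahead=- remaining=[- num / id + id $]
Step 7: reduce T->T / F. Stack=[T] ptr=3 lookahead=- remaining=[- num / id + id $]
Step 8: reduce E->T. Stack=[E] ptr=3 lookahead=- remaining=[- num / id + id $]
Step 9: shift -. Stack=[E -] ptr=4 lookahead=num remaining=[num / id + id $]
Step 10: shift num. Stack=[E - num] ptr=5 lookahead=/ remaining=[/ id + id $]
Step 11: reduce F->num. Stack=[E - F] ptr=5 lookahead=/ remaining=[/ id + id $]
Step 12: reduce T->F. Stack=[E - T] ptr=5 lookahead=/ remaining=[/ id + id $]
Step 13: shift /. Stack=[E - T /] ptr=6 lookahead=id remaining=[id + id $]
Step 14: shift id. Stack=[E - T / id] ptr=7 lookahead=+ remaining=[+ id $]
Step 15: reduce F->id. Stack=[E - T / F] ptr=7 lookahead=+ remaining=[+ id $]
Step 16: reduce T->T / F. Stack=[E - T] ptr=7 lookahead=+ remaining=[+ id $]
Step 17: reduce E->E - T. Stack=[E] ptr=7 lookahead=+ remaining=[+ id $]
Step 18: shift +. Stack=[E +] ptr=8 lookahead=id remaining=[id $]
Step 19: shift id. Stack=[E + id] ptr=9 lookahead=$ remaining=[$]
Step 20: reduce F->id. Stack=[E + F] ptr=9 lookahead=$ remaining=[$]

Answer: 9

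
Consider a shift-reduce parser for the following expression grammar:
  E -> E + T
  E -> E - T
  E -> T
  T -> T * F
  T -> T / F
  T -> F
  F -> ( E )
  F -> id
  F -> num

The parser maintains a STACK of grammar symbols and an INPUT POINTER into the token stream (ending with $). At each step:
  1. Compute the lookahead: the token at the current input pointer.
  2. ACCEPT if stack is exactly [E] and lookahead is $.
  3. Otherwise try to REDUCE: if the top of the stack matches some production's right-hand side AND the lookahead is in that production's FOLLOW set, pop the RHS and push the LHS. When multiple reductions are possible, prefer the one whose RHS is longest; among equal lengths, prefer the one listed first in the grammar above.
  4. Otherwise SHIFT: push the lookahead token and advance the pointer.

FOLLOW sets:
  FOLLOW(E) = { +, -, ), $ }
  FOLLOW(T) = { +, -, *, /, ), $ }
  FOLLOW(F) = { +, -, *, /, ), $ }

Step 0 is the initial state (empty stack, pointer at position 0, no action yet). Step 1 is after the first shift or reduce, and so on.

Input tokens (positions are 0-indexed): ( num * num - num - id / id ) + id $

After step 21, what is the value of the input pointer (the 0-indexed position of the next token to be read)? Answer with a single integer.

Step 1: shift (. Stack=[(] ptr=1 lookahead=num remaining=[num * num - num - id / id ) + id $]
Step 2: shift num. Stack=[( num] ptr=2 lookahead=* remaining=[* num - num - id / id ) + id $]
Step 3: reduce F->num. Stack=[( F] ptr=2 lookahead=* remaining=[* num - num - id / id ) + id $]
Step 4: reduce T->F. Stack=[( T] ptr=2 lookahead=* remaining=[* num - num - id / id ) + id $]
Step 5: shift *. Stack=[( T *] ptr=3 lookahead=num remaining=[num - num - id / id ) + id $]
Step 6: shift num. Stack=[( T * num] ptr=4 lookahead=- remaining=[- num - id / id ) + id $]
Step 7: reduce F->num. Stack=[( T * F] ptr=4 lookahead=- remaining=[- num - id / id ) + id $]
Step 8: reduce T->T * F. Stack=[( T] ptr=4 lookahead=- remaining=[- num - id / id ) + id $]
Step 9: reduce E->T. Stack=[( E] ptr=4 lookahead=- remaining=[- num - id / id ) + id $]
Step 10: shift -. Stack=[( E -] ptr=5 lookahead=num remaining=[num - id / id ) + id $]
Step 11: shift num. Stack=[( E - num] ptr=6 lookahead=- remaining=[- id / id ) + id $]
Step 12: reduce F->num. Stack=[( E - F] ptr=6 lookahead=- remaining=[- id / id ) + id $]
Step 13: reduce T->F. Stack=[( E - T] ptr=6 lookahead=- remaining=[- id / id ) + id $]
Step 14: reduce E->E - T. Stack=[( E] ptr=6 lookahead=- remaining=[- id / id ) + id $]
Step 15: shift -. Stack=[( E -] ptr=7 lookahead=id remaining=[id / id ) + id $]
Step 16: shift id. Stack=[( E - id] ptr=8 lookahead=/ remaining=[/ id ) + id $]
Step 17: reduce F->id. Stack=[( E - F] ptr=8 lookahead=/ remaining=[/ id ) + id $]
Step 18: reduce T->F. Stack=[( E - T] ptr=8 lookahead=/ remaining=[/ id ) + id $]
Step 19: shift /. Stack=[( E - T /] ptr=9 lookahead=id remaining=[id ) + id $]
Step 20: shift id. Stack=[( E - T / id] ptr=10 lookahead=) remaining=[) + id $]
Step 21: reduce F->id. Stack=[( E - T / F] ptr=10 lookahead=) remaining=[) + id $]

Answer: 10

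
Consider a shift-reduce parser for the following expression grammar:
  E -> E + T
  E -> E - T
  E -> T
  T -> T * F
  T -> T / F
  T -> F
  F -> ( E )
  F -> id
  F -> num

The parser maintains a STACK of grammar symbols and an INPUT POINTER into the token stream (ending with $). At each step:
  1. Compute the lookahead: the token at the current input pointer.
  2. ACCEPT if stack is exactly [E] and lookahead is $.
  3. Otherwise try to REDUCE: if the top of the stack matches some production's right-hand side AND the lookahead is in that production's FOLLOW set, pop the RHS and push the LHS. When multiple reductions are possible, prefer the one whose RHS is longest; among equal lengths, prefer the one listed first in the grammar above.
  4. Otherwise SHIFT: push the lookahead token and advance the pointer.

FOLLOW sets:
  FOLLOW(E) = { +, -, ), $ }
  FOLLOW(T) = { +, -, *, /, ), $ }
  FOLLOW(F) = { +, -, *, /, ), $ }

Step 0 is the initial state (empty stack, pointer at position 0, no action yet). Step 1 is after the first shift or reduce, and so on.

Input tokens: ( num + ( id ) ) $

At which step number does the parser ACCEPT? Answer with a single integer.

Step 1: shift (. Stack=[(] ptr=1 lookahead=num remaining=[num + ( id ) ) $]
Step 2: shift num. Stack=[( num] ptr=2 lookahead=+ remaining=[+ ( id ) ) $]
Step 3: reduce F->num. Stack=[( F] ptr=2 lookahead=+ remaining=[+ ( id ) ) $]
Step 4: reduce T->F. Stack=[( T] ptr=2 lookahead=+ remaining=[+ ( id ) ) $]
Step 5: reduce E->T. Stack=[( E] ptr=2 lookahead=+ remaining=[+ ( id ) ) $]
Step 6: shift +. Stack=[( E +] ptr=3 lookahead=( remaining=[( id ) ) $]
Step 7: shift (. Stack=[( E + (] ptr=4 lookahead=id remaining=[id ) ) $]
Step 8: shift id. Stack=[( E + ( id] ptr=5 lookahead=) remaining=[) ) $]
Step 9: reduce F->id. Stack=[( E + ( F] ptr=5 lookahead=) remaining=[) ) $]
Step 10: reduce T->F. Stack=[( E + ( T] ptr=5 lookahead=) remaining=[) ) $]
Step 11: reduce E->T. Stack=[( E + ( E] ptr=5 lookahead=) remaining=[) ) $]
Step 12: shift ). Stack=[( E + ( E )] ptr=6 lookahead=) remaining=[) $]
Step 13: reduce F->( E ). Stack=[( E + F] ptr=6 lookahead=) remaining=[) $]
Step 14: reduce T->F. Stack=[( E + T] ptr=6 lookahead=) remaining=[) $]
Step 15: reduce E->E + T. Stack=[( E] ptr=6 lookahead=) remaining=[) $]
Step 16: shift ). Stack=[( E )] ptr=7 lookahead=$ remaining=[$]
Step 17: reduce F->( E ). Stack=[F] ptr=7 lookahead=$ remaining=[$]
Step 18: reduce T->F. Stack=[T] ptr=7 lookahead=$ remaining=[$]
Step 19: reduce E->T. Stack=[E] ptr=7 lookahead=$ remaining=[$]
Step 20: accept. Stack=[E] ptr=7 lookahead=$ remaining=[$]

Answer: 20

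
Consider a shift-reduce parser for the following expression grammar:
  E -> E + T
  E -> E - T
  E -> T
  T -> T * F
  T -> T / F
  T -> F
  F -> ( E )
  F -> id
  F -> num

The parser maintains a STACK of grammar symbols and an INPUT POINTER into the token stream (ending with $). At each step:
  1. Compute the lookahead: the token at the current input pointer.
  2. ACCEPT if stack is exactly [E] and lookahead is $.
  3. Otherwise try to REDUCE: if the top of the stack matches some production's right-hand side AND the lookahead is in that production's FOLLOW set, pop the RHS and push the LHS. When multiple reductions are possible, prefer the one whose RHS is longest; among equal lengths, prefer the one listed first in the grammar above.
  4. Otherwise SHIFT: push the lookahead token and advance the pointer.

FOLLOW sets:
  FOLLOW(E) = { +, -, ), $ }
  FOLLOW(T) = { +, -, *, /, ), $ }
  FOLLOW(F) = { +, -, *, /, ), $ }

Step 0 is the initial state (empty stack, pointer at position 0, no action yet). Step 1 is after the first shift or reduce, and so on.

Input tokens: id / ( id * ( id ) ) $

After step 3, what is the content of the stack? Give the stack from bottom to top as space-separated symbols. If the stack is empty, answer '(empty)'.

Answer: T

Derivation:
Step 1: shift id. Stack=[id] ptr=1 lookahead=/ remaining=[/ ( id * ( id ) ) $]
Step 2: reduce F->id. Stack=[F] ptr=1 lookahead=/ remaining=[/ ( id * ( id ) ) $]
Step 3: reduce T->F. Stack=[T] ptr=1 lookahead=/ remaining=[/ ( id * ( id ) ) $]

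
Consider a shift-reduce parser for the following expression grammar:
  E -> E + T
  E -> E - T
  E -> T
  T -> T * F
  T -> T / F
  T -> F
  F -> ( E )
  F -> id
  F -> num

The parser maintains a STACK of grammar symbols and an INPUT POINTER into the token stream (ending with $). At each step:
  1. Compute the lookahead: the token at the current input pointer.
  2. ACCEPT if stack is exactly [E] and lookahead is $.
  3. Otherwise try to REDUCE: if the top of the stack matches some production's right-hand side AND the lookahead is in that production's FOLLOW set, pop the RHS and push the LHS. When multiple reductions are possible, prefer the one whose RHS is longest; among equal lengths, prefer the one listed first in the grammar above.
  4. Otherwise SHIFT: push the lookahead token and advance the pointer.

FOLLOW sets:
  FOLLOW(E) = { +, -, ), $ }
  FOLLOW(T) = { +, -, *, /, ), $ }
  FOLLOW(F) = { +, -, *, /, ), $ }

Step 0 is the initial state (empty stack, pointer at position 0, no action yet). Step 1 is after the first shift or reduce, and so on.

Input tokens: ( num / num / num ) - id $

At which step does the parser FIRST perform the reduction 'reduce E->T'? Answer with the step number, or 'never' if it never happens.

Answer: 13

Derivation:
Step 1: shift (. Stack=[(] ptr=1 lookahead=num remaining=[num / num / num ) - id $]
Step 2: shift num. Stack=[( num] ptr=2 lookahead=/ remaining=[/ num / num ) - id $]
Step 3: reduce F->num. Stack=[( F] ptr=2 lookahead=/ remaining=[/ num / num ) - id $]
Step 4: reduce T->F. Stack=[( T] ptr=2 lookahead=/ remaining=[/ num / num ) - id $]
Step 5: shift /. Stack=[( T /] ptr=3 lookahead=num remaining=[num / num ) - id $]
Step 6: shift num. Stack=[( T / num] ptr=4 lookahead=/ remaining=[/ num ) - id $]
Step 7: reduce F->num. Stack=[( T / F] ptr=4 lookahead=/ remaining=[/ num ) - id $]
Step 8: reduce T->T / F. Stack=[( T] ptr=4 lookahead=/ remaining=[/ num ) - id $]
Step 9: shift /. Stack=[( T /] ptr=5 lookahead=num remaining=[num ) - id $]
Step 10: shift num. Stack=[( T / num] ptr=6 lookahead=) remaining=[) - id $]
Step 11: reduce F->num. Stack=[( T / F] ptr=6 lookahead=) remaining=[) - id $]
Step 12: reduce T->T / F. Stack=[( T] ptr=6 lookahead=) remaining=[) - id $]
Step 13: reduce E->T. Stack=[( E] ptr=6 lookahead=) remaining=[) - id $]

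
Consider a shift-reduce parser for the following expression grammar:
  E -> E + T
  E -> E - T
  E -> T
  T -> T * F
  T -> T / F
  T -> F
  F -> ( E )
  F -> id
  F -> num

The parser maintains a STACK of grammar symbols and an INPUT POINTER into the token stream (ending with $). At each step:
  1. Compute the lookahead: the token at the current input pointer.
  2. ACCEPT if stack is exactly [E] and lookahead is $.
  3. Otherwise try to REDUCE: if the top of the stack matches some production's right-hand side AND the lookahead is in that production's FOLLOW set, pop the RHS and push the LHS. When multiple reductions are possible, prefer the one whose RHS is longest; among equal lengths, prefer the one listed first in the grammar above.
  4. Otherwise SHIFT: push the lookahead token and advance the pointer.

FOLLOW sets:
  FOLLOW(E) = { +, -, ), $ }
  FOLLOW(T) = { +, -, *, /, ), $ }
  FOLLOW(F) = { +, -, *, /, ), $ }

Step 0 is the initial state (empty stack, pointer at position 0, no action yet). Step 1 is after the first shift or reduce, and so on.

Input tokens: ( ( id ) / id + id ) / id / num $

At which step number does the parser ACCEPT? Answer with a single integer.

Step 1: shift (. Stack=[(] ptr=1 lookahead=( remaining=[( id ) / id + id ) / id / num $]
Step 2: shift (. Stack=[( (] ptr=2 lookahead=id remaining=[id ) / id + id ) / id / num $]
Step 3: shift id. Stack=[( ( id] ptr=3 lookahead=) remaining=[) / id + id ) / id / num $]
Step 4: reduce F->id. Stack=[( ( F] ptr=3 lookahead=) remaining=[) / id + id ) / id / num $]
Step 5: reduce T->F. Stack=[( ( T] ptr=3 lookahead=) remaining=[) / id + id ) / id / num $]
Step 6: reduce E->T. Stack=[( ( E] ptr=3 lookahead=) remaining=[) / id + id ) / id / num $]
Step 7: shift ). Stack=[( ( E )] ptr=4 lookahead=/ remaining=[/ id + id ) / id / num $]
Step 8: reduce F->( E ). Stack=[( F] ptr=4 lookahead=/ remaining=[/ id + id ) / id / num $]
Step 9: reduce T->F. Stack=[( T] ptr=4 lookahead=/ remaining=[/ id + id ) / id / num $]
Step 10: shift /. Stack=[( T /] ptr=5 lookahead=id remaining=[id + id ) / id / num $]
Step 11: shift id. Stack=[( T / id] ptr=6 lookahead=+ remaining=[+ id ) / id / num $]
Step 12: reduce F->id. Stack=[( T / F] ptr=6 lookahead=+ remaining=[+ id ) / id / num $]
Step 13: reduce T->T / F. Stack=[( T] ptr=6 lookahead=+ remaining=[+ id ) / id / num $]
Step 14: reduce E->T. Stack=[( E] ptr=6 lookahead=+ remaining=[+ id ) / id / num $]
Step 15: shift +. Stack=[( E +] ptr=7 lookahead=id remaining=[id ) / id / num $]
Step 16: shift id. Stack=[( E + id] ptr=8 lookahead=) remaining=[) / id / num $]
Step 17: reduce F->id. Stack=[( E + F] ptr=8 lookahead=) remaining=[) / id / num $]
Step 18: reduce T->F. Stack=[( E + T] ptr=8 lookahead=) remaining=[) / id / num $]
Step 19: reduce E->E + T. Stack=[( E] ptr=8 lookahead=) remaining=[) / id / num $]
Step 20: shift ). Stack=[( E )] ptr=9 lookahead=/ remaining=[/ id / num $]
Step 21: reduce F->( E ). Stack=[F] ptr=9 lookahead=/ remaining=[/ id / num $]
Step 22: reduce T->F. Stack=[T] ptr=9 lookahead=/ remaining=[/ id / num $]
Step 23: shift /. Stack=[T /] ptr=10 lookahead=id remaining=[id / num $]
Step 24: shift id. Stack=[T / id] ptr=11 lookahead=/ remaining=[/ num $]
Step 25: reduce F->id. Stack=[T / F] ptr=11 lookahead=/ remaining=[/ num $]
Step 26: reduce T->T / F. Stack=[T] ptr=11 lookahead=/ remaining=[/ num $]
Step 27: shift /. Stack=[T /] ptr=12 lookahead=num remaining=[num $]
Step 28: shift num. Stack=[T / num] ptr=13 lookahead=$ remaining=[$]
Step 29: reduce F->num. Stack=[T / F] ptr=13 lookahead=$ remaining=[$]
Step 30: reduce T->T / F. Stack=[T] ptr=13 lookahead=$ remaining=[$]
Step 31: reduce E->T. Stack=[E] ptr=13 lookahead=$ remaining=[$]
Step 32: accept. Stack=[E] ptr=13 lookahead=$ remaining=[$]

Answer: 32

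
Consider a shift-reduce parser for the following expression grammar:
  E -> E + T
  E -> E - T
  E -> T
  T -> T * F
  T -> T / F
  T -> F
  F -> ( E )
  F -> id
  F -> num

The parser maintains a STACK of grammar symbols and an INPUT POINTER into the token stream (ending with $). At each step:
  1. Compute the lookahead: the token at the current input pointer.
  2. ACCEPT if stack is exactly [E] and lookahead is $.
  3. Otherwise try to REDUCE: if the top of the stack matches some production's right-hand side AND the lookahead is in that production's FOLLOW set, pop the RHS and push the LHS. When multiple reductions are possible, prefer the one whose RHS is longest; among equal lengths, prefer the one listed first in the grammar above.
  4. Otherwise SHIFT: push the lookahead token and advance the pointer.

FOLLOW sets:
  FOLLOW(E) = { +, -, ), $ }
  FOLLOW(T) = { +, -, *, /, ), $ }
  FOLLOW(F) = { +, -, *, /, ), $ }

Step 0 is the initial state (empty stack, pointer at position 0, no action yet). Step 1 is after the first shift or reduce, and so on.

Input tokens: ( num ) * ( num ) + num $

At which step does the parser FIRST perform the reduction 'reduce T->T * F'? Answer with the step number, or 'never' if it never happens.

Answer: 17

Derivation:
Step 1: shift (. Stack=[(] ptr=1 lookahead=num remaining=[num ) * ( num ) + num $]
Step 2: shift num. Stack=[( num] ptr=2 lookahead=) remaining=[) * ( num ) + num $]
Step 3: reduce F->num. Stack=[( F] ptr=2 lookahead=) remaining=[) * ( num ) + num $]
Step 4: reduce T->F. Stack=[( T] ptr=2 lookahead=) remaining=[) * ( num ) + num $]
Step 5: reduce E->T. Stack=[( E] ptr=2 lookahead=) remaining=[) * ( num ) + num $]
Step 6: shift ). Stack=[( E )] ptr=3 lookahead=* remaining=[* ( num ) + num $]
Step 7: reduce F->( E ). Stack=[F] ptr=3 lookahead=* remaining=[* ( num ) + num $]
Step 8: reduce T->F. Stack=[T] ptr=3 lookahead=* remaining=[* ( num ) + num $]
Step 9: shift *. Stack=[T *] ptr=4 lookahead=( remaining=[( num ) + num $]
Step 10: shift (. Stack=[T * (] ptr=5 lookahead=num remaining=[num ) + num $]
Step 11: shift num. Stack=[T * ( num] ptr=6 lookahead=) remaining=[) + num $]
Step 12: reduce F->num. Stack=[T * ( F] ptr=6 lookahead=) remaining=[) + num $]
Step 13: reduce T->F. Stack=[T * ( T] ptr=6 lookahead=) remaining=[) + num $]
Step 14: reduce E->T. Stack=[T * ( E] ptr=6 lookahead=) remaining=[) + num $]
Step 15: shift ). Stack=[T * ( E )] ptr=7 lookahead=+ remaining=[+ num $]
Step 16: reduce F->( E ). Stack=[T * F] ptr=7 lookahead=+ remaining=[+ num $]
Step 17: reduce T->T * F. Stack=[T] ptr=7 lookahead=+ remaining=[+ num $]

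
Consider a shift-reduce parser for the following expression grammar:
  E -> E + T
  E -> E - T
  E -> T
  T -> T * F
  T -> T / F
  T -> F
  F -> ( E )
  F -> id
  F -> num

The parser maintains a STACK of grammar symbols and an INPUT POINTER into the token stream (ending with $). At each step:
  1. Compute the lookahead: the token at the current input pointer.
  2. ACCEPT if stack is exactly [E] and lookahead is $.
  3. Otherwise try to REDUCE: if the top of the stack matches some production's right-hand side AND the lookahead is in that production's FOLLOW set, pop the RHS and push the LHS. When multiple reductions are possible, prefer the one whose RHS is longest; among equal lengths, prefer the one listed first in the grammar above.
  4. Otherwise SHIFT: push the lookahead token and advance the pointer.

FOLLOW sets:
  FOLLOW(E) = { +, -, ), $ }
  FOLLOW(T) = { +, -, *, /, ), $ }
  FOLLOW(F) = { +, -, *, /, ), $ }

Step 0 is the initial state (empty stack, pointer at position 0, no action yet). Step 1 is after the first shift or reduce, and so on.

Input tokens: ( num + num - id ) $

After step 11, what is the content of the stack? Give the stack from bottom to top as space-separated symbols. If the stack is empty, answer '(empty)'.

Step 1: shift (. Stack=[(] ptr=1 lookahead=num remaining=[num + num - id ) $]
Step 2: shift num. Stack=[( num] ptr=2 lookahead=+ remaining=[+ num - id ) $]
Step 3: reduce F->num. Stack=[( F] ptr=2 lookahead=+ remaining=[+ num - id ) $]
Step 4: reduce T->F. Stack=[( T] ptr=2 lookahead=+ remaining=[+ num - id ) $]
Step 5: reduce E->T. Stack=[( E] ptr=2 lookahead=+ remaining=[+ num - id ) $]
Step 6: shift +. Stack=[( E +] ptr=3 lookahead=num remaining=[num - id ) $]
Step 7: shift num. Stack=[( E + num] ptr=4 lookahead=- remaining=[- id ) $]
Step 8: reduce F->num. Stack=[( E + F] ptr=4 lookahead=- remaining=[- id ) $]
Step 9: reduce T->F. Stack=[( E + T] ptr=4 lookahead=- remaining=[- id ) $]
Step 10: reduce E->E + T. Stack=[( E] ptr=4 lookahead=- remaining=[- id ) $]
Step 11: shift -. Stack=[( E -] ptr=5 lookahead=id remaining=[id ) $]

Answer: ( E -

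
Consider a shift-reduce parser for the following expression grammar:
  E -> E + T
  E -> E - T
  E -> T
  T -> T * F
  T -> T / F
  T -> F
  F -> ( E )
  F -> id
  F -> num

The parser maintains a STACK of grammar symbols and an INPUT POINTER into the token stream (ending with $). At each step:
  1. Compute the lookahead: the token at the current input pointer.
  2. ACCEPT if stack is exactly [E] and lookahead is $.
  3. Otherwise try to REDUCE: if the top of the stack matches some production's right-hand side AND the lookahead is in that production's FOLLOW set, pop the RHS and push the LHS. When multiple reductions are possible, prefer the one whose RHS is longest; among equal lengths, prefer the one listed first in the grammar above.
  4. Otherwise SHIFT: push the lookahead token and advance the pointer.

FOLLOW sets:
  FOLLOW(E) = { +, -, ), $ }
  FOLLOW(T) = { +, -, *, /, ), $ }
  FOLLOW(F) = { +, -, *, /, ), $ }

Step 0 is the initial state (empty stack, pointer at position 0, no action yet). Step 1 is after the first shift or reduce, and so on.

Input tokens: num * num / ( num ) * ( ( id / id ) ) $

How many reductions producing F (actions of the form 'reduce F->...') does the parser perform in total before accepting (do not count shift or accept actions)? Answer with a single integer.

Answer: 8

Derivation:
Step 1: shift num. Stack=[num] ptr=1 lookahead=* remaining=[* num / ( num ) * ( ( id / id ) ) $]
Step 2: reduce F->num. Stack=[F] ptr=1 lookahead=* remaining=[* num / ( num ) * ( ( id / id ) ) $]
Step 3: reduce T->F. Stack=[T] ptr=1 lookahead=* remaining=[* num / ( num ) * ( ( id / id ) ) $]
Step 4: shift *. Stack=[T *] ptr=2 lookahead=num remaining=[num / ( num ) * ( ( id / id ) ) $]
Step 5: shift num. Stack=[T * num] ptr=3 lookahead=/ remaining=[/ ( num ) * ( ( id / id ) ) $]
Step 6: reduce F->num. Stack=[T * F] ptr=3 lookahead=/ remaining=[/ ( num ) * ( ( id / id ) ) $]
Step 7: reduce T->T * F. Stack=[T] ptr=3 lookahead=/ remaining=[/ ( num ) * ( ( id / id ) ) $]
Step 8: shift /. Stack=[T /] ptr=4 lookahead=( remaining=[( num ) * ( ( id / id ) ) $]
Step 9: shift (. Stack=[T / (] ptr=5 lookahead=num remaining=[num ) * ( ( id / id ) ) $]
Step 10: shift num. Stack=[T / ( num] ptr=6 lookahead=) remaining=[) * ( ( id / id ) ) $]
Step 11: reduce F->num. Stack=[T / ( F] ptr=6 lookahead=) remaining=[) * ( ( id / id ) ) $]
Step 12: reduce T->F. Stack=[T / ( T] ptr=6 lookahead=) remaining=[) * ( ( id / id ) ) $]
Step 13: reduce E->T. Stack=[T / ( E] ptr=6 lookahead=) remaining=[) * ( ( id / id ) ) $]
Step 14: shift ). Stack=[T / ( E )] ptr=7 lookahead=* remaining=[* ( ( id / id ) ) $]
Step 15: reduce F->( E ). Stack=[T / F] ptr=7 lookahead=* remaining=[* ( ( id / id ) ) $]
Step 16: reduce T->T / F. Stack=[T] ptr=7 lookahead=* remaining=[* ( ( id / id ) ) $]
Step 17: shift *. Stack=[T *] ptr=8 lookahead=( remaining=[( ( id / id ) ) $]
Step 18: shift (. Stack=[T * (] ptr=9 lookahead=( remaining=[( id / id ) ) $]
Step 19: shift (. Stack=[T * ( (] ptr=10 lookahead=id remaining=[id / id ) ) $]
Step 20: shift id. Stack=[T * ( ( id] ptr=11 lookahead=/ remaining=[/ id ) ) $]
Step 21: reduce F->id. Stack=[T * ( ( F] ptr=11 lookahead=/ remaining=[/ id ) ) $]
Step 22: reduce T->F. Stack=[T * ( ( T] ptr=11 lookahead=/ remaining=[/ id ) ) $]
Step 23: shift /. Stack=[T * ( ( T /] ptr=12 lookahead=id remaining=[id ) ) $]
Step 24: shift id. Stack=[T * ( ( T / id] ptr=13 lookahead=) remaining=[) ) $]
Step 25: reduce F->id. Stack=[T * ( ( T / F] ptr=13 lookahead=) remaining=[) ) $]
Step 26: reduce T->T / F. Stack=[T * ( ( T] ptr=13 lookahead=) remaining=[) ) $]
Step 27: reduce E->T. Stack=[T * ( ( E] ptr=13 lookahead=) remaining=[) ) $]
Step 28: shift ). Stack=[T * ( ( E )] ptr=14 lookahead=) remaining=[) $]
Step 29: reduce F->( E ). Stack=[T * ( F] ptr=14 lookahead=) remaining=[) $]
Step 30: reduce T->F. Stack=[T * ( T] ptr=14 lookahead=) remaining=[) $]
Step 31: reduce E->T. Stack=[T * ( E] ptr=14 lookahead=) remaining=[) $]
Step 32: shift ). Stack=[T * ( E )] ptr=15 lookahead=$ remaining=[$]
Step 33: reduce F->( E ). Stack=[T * F] ptr=15 lookahead=$ remaining=[$]
Step 34: reduce T->T * F. Stack=[T] ptr=15 lookahead=$ remaining=[$]
Step 35: reduce E->T. Stack=[E] ptr=15 lookahead=$ remaining=[$]
Step 36: accept. Stack=[E] ptr=15 lookahead=$ remaining=[$]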